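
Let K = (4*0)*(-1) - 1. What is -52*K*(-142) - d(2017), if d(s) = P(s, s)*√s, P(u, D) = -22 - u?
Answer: -7384 + 2039*√2017 ≈ 84190.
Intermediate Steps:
K = -1 (K = 0*(-1) - 1 = 0 - 1 = -1)
d(s) = √s*(-22 - s) (d(s) = (-22 - s)*√s = √s*(-22 - s))
-52*K*(-142) - d(2017) = -52*(-1)*(-142) - √2017*(-22 - 1*2017) = 52*(-142) - √2017*(-22 - 2017) = -7384 - √2017*(-2039) = -7384 - (-2039)*√2017 = -7384 + 2039*√2017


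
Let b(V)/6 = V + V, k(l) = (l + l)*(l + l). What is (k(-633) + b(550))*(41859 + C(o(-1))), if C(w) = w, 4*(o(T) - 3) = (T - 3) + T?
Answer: 67368849177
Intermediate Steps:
o(T) = 9/4 + T/2 (o(T) = 3 + ((T - 3) + T)/4 = 3 + ((-3 + T) + T)/4 = 3 + (-3 + 2*T)/4 = 3 + (-¾ + T/2) = 9/4 + T/2)
k(l) = 4*l² (k(l) = (2*l)*(2*l) = 4*l²)
b(V) = 12*V (b(V) = 6*(V + V) = 6*(2*V) = 12*V)
(k(-633) + b(550))*(41859 + C(o(-1))) = (4*(-633)² + 12*550)*(41859 + (9/4 + (½)*(-1))) = (4*400689 + 6600)*(41859 + (9/4 - ½)) = (1602756 + 6600)*(41859 + 7/4) = 1609356*(167443/4) = 67368849177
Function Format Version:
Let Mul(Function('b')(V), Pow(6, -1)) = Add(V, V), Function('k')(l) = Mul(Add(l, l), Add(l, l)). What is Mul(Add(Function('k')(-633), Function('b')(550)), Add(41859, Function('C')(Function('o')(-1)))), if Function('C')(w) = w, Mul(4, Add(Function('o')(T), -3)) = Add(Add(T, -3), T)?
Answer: 67368849177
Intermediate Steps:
Function('o')(T) = Add(Rational(9, 4), Mul(Rational(1, 2), T)) (Function('o')(T) = Add(3, Mul(Rational(1, 4), Add(Add(T, -3), T))) = Add(3, Mul(Rational(1, 4), Add(Add(-3, T), T))) = Add(3, Mul(Rational(1, 4), Add(-3, Mul(2, T)))) = Add(3, Add(Rational(-3, 4), Mul(Rational(1, 2), T))) = Add(Rational(9, 4), Mul(Rational(1, 2), T)))
Function('k')(l) = Mul(4, Pow(l, 2)) (Function('k')(l) = Mul(Mul(2, l), Mul(2, l)) = Mul(4, Pow(l, 2)))
Function('b')(V) = Mul(12, V) (Function('b')(V) = Mul(6, Add(V, V)) = Mul(6, Mul(2, V)) = Mul(12, V))
Mul(Add(Function('k')(-633), Function('b')(550)), Add(41859, Function('C')(Function('o')(-1)))) = Mul(Add(Mul(4, Pow(-633, 2)), Mul(12, 550)), Add(41859, Add(Rational(9, 4), Mul(Rational(1, 2), -1)))) = Mul(Add(Mul(4, 400689), 6600), Add(41859, Add(Rational(9, 4), Rational(-1, 2)))) = Mul(Add(1602756, 6600), Add(41859, Rational(7, 4))) = Mul(1609356, Rational(167443, 4)) = 67368849177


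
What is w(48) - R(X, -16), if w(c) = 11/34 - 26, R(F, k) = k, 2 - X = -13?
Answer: -329/34 ≈ -9.6765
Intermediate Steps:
X = 15 (X = 2 - 1*(-13) = 2 + 13 = 15)
w(c) = -873/34 (w(c) = 11*(1/34) - 26 = 11/34 - 26 = -873/34)
w(48) - R(X, -16) = -873/34 - 1*(-16) = -873/34 + 16 = -329/34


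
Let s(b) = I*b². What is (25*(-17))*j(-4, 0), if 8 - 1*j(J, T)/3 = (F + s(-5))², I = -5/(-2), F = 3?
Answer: 21839475/4 ≈ 5.4599e+6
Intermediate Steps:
I = 5/2 (I = -5*(-½) = 5/2 ≈ 2.5000)
s(b) = 5*b²/2
j(J, T) = -51387/4 (j(J, T) = 24 - 3*(3 + (5/2)*(-5)²)² = 24 - 3*(3 + (5/2)*25)² = 24 - 3*(3 + 125/2)² = 24 - 3*(131/2)² = 24 - 3*17161/4 = 24 - 51483/4 = -51387/4)
(25*(-17))*j(-4, 0) = (25*(-17))*(-51387/4) = -425*(-51387/4) = 21839475/4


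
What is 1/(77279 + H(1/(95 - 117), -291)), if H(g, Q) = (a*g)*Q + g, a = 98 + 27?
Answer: 11/868256 ≈ 1.2669e-5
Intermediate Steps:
a = 125
H(g, Q) = g + 125*Q*g (H(g, Q) = (125*g)*Q + g = 125*Q*g + g = g + 125*Q*g)
1/(77279 + H(1/(95 - 117), -291)) = 1/(77279 + (1 + 125*(-291))/(95 - 117)) = 1/(77279 + (1 - 36375)/(-22)) = 1/(77279 - 1/22*(-36374)) = 1/(77279 + 18187/11) = 1/(868256/11) = 11/868256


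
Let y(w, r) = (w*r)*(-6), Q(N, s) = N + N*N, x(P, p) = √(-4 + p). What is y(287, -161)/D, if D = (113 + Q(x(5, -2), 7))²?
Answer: -277242*I/(-11443*I + 214*√6) ≈ 24.177 - 1.1075*I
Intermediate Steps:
Q(N, s) = N + N²
y(w, r) = -6*r*w (y(w, r) = (r*w)*(-6) = -6*r*w)
D = (113 + I*√6*(1 + I*√6))² (D = (113 + √(-4 - 2)*(1 + √(-4 - 2)))² = (113 + √(-6)*(1 + √(-6)))² = (113 + (I*√6)*(1 + I*√6))² = (113 + I*√6*(1 + I*√6))² ≈ 11443.0 + 524.19*I)
y(287, -161)/D = (-6*(-161)*287)/(11443 + 214*I*√6) = 277242/(11443 + 214*I*√6)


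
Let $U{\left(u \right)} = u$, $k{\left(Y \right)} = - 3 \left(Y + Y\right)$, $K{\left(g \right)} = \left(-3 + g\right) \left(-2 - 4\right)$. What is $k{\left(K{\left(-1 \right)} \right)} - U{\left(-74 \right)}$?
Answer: $-70$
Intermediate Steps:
$K{\left(g \right)} = 18 - 6 g$ ($K{\left(g \right)} = \left(-3 + g\right) \left(-6\right) = 18 - 6 g$)
$k{\left(Y \right)} = - 6 Y$ ($k{\left(Y \right)} = - 3 \cdot 2 Y = - 6 Y$)
$k{\left(K{\left(-1 \right)} \right)} - U{\left(-74 \right)} = - 6 \left(18 - -6\right) - -74 = - 6 \left(18 + 6\right) + 74 = \left(-6\right) 24 + 74 = -144 + 74 = -70$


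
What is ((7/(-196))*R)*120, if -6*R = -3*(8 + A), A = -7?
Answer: -15/7 ≈ -2.1429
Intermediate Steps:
R = 1/2 (R = -(-1)*(8 - 7)/2 = -(-1)/2 = -1/6*(-3) = 1/2 ≈ 0.50000)
((7/(-196))*R)*120 = ((7/(-196))*(1/2))*120 = ((7*(-1/196))*(1/2))*120 = -1/28*1/2*120 = -1/56*120 = -15/7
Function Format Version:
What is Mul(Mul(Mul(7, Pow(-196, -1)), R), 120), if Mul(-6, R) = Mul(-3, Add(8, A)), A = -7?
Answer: Rational(-15, 7) ≈ -2.1429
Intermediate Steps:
R = Rational(1, 2) (R = Mul(Rational(-1, 6), Mul(-3, Add(8, -7))) = Mul(Rational(-1, 6), Mul(-3, 1)) = Mul(Rational(-1, 6), -3) = Rational(1, 2) ≈ 0.50000)
Mul(Mul(Mul(7, Pow(-196, -1)), R), 120) = Mul(Mul(Mul(7, Pow(-196, -1)), Rational(1, 2)), 120) = Mul(Mul(Mul(7, Rational(-1, 196)), Rational(1, 2)), 120) = Mul(Mul(Rational(-1, 28), Rational(1, 2)), 120) = Mul(Rational(-1, 56), 120) = Rational(-15, 7)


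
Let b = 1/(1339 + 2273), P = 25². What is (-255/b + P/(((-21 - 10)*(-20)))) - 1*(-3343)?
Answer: -113796783/124 ≈ -9.1772e+5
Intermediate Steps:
P = 625
b = 1/3612 ≈ 0.00027685
(-255/b + P/(((-21 - 10)*(-20)))) - 1*(-3343) = (-255/1/3612 + 625/(((-21 - 10)*(-20)))) - 1*(-3343) = (-255*3612 + 625/((-31*(-20)))) + 3343 = (-921060 + 625/620) + 3343 = (-921060 + 625*(1/620)) + 3343 = (-921060 + 125/124) + 3343 = -114211315/124 + 3343 = -113796783/124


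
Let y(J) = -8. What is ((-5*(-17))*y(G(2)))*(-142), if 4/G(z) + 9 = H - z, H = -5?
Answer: 96560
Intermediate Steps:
G(z) = 4/(-14 - z) (G(z) = 4/(-9 + (-5 - z)) = 4/(-14 - z))
((-5*(-17))*y(G(2)))*(-142) = (-5*(-17)*(-8))*(-142) = (85*(-8))*(-142) = -680*(-142) = 96560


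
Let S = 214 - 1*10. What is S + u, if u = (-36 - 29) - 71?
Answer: 68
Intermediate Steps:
S = 204 (S = 214 - 10 = 204)
u = -136 (u = -65 - 71 = -136)
S + u = 204 - 136 = 68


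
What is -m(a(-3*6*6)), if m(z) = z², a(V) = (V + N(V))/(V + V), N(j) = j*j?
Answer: -11449/4 ≈ -2862.3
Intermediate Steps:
N(j) = j²
a(V) = (V + V²)/(2*V) (a(V) = (V + V²)/(V + V) = (V + V²)/((2*V)) = (V + V²)*(1/(2*V)) = (V + V²)/(2*V))
-m(a(-3*6*6)) = -(½ + (-3*6*6)/2)² = -(½ + (-18*6)/2)² = -(½ + (½)*(-108))² = -(½ - 54)² = -(-107/2)² = -1*11449/4 = -11449/4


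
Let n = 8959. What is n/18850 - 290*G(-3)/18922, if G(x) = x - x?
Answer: 8959/18850 ≈ 0.47528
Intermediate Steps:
G(x) = 0
n/18850 - 290*G(-3)/18922 = 8959/18850 - 290*0/18922 = 8959*(1/18850) + 0*(1/18922) = 8959/18850 + 0 = 8959/18850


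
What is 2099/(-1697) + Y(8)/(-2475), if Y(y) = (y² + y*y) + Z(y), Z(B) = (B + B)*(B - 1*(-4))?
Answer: -1147613/840015 ≈ -1.3662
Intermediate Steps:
Z(B) = 2*B*(4 + B) (Z(B) = (2*B)*(B + 4) = (2*B)*(4 + B) = 2*B*(4 + B))
Y(y) = 2*y² + 2*y*(4 + y) (Y(y) = (y² + y*y) + 2*y*(4 + y) = (y² + y²) + 2*y*(4 + y) = 2*y² + 2*y*(4 + y))
2099/(-1697) + Y(8)/(-2475) = 2099/(-1697) + (4*8*(2 + 8))/(-2475) = 2099*(-1/1697) + (4*8*10)*(-1/2475) = -2099/1697 + 320*(-1/2475) = -2099/1697 - 64/495 = -1147613/840015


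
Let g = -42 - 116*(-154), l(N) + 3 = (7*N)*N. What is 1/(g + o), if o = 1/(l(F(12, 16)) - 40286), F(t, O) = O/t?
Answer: 362489/6460278949 ≈ 5.6110e-5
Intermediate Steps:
l(N) = -3 + 7*N² (l(N) = -3 + (7*N)*N = -3 + 7*N²)
g = 17822 (g = -42 + 17864 = 17822)
o = -9/362489 (o = 1/((-3 + 7*(16/12)²) - 40286) = 1/((-3 + 7*(16*(1/12))²) - 40286) = 1/((-3 + 7*(4/3)²) - 40286) = 1/((-3 + 7*(16/9)) - 40286) = 1/((-3 + 112/9) - 40286) = 1/(85/9 - 40286) = 1/(-362489/9) = -9/362489 ≈ -2.4828e-5)
1/(g + o) = 1/(17822 - 9/362489) = 1/(6460278949/362489) = 362489/6460278949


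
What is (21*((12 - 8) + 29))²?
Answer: 480249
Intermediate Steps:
(21*((12 - 8) + 29))² = (21*(4 + 29))² = (21*33)² = 693² = 480249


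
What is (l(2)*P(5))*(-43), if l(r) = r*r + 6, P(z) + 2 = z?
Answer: -1290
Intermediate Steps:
P(z) = -2 + z
l(r) = 6 + r² (l(r) = r² + 6 = 6 + r²)
(l(2)*P(5))*(-43) = ((6 + 2²)*(-2 + 5))*(-43) = ((6 + 4)*3)*(-43) = (10*3)*(-43) = 30*(-43) = -1290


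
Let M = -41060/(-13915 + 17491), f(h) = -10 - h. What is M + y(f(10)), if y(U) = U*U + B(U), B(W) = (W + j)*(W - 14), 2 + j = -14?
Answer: 1441591/894 ≈ 1612.5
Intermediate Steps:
j = -16 (j = -2 - 14 = -16)
B(W) = (-16 + W)*(-14 + W) (B(W) = (W - 16)*(W - 14) = (-16 + W)*(-14 + W))
M = -10265/894 (M = -41060/3576 = -41060*1/3576 = -10265/894 ≈ -11.482)
y(U) = 224 - 30*U + 2*U² (y(U) = U*U + (224 + U² - 30*U) = U² + (224 + U² - 30*U) = 224 - 30*U + 2*U²)
M + y(f(10)) = -10265/894 + (224 - 30*(-10 - 1*10) + 2*(-10 - 1*10)²) = -10265/894 + (224 - 30*(-10 - 10) + 2*(-10 - 10)²) = -10265/894 + (224 - 30*(-20) + 2*(-20)²) = -10265/894 + (224 + 600 + 2*400) = -10265/894 + (224 + 600 + 800) = -10265/894 + 1624 = 1441591/894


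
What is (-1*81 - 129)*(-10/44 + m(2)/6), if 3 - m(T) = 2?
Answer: 140/11 ≈ 12.727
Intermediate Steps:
m(T) = 1 (m(T) = 3 - 1*2 = 3 - 2 = 1)
(-1*81 - 129)*(-10/44 + m(2)/6) = (-1*81 - 129)*(-10/44 + 1/6) = (-81 - 129)*(-10*1/44 + 1*(⅙)) = -210*(-5/22 + ⅙) = -210*(-2/33) = 140/11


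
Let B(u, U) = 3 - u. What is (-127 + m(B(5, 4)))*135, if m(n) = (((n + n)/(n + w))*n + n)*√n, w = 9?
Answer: -17145 - 810*I*√2/7 ≈ -17145.0 - 163.64*I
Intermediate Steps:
m(n) = √n*(n + 2*n²/(9 + n)) (m(n) = (((n + n)/(n + 9))*n + n)*√n = (((2*n)/(9 + n))*n + n)*√n = ((2*n/(9 + n))*n + n)*√n = (2*n²/(9 + n) + n)*√n = (n + 2*n²/(9 + n))*√n = √n*(n + 2*n²/(9 + n)))
(-127 + m(B(5, 4)))*135 = (-127 + 3*(3 - 1*5)^(3/2)*(3 + (3 - 1*5))/(9 + (3 - 1*5)))*135 = (-127 + 3*(3 - 5)^(3/2)*(3 + (3 - 5))/(9 + (3 - 5)))*135 = (-127 + 3*(-2)^(3/2)*(3 - 2)/(9 - 2))*135 = (-127 + 3*(-2*I*√2)*1/7)*135 = (-127 + 3*(-2*I*√2)*(⅐)*1)*135 = (-127 - 6*I*√2/7)*135 = -17145 - 810*I*√2/7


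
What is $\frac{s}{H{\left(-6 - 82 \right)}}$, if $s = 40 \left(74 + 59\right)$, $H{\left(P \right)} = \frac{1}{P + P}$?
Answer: $-936320$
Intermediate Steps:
$H{\left(P \right)} = \frac{1}{2 P}$
$s = 5320$ ($s = 40 \cdot 133 = 5320$)
$\frac{s}{H{\left(-6 - 82 \right)}} = \frac{5320}{\frac{1}{2} \frac{1}{-6 - 82}} = \frac{5320}{\frac{1}{2} \frac{1}{-88}} = \frac{5320}{\frac{1}{2} \left(- \frac{1}{88}\right)} = \frac{5320}{- \frac{1}{176}} = 5320 \left(-176\right) = -936320$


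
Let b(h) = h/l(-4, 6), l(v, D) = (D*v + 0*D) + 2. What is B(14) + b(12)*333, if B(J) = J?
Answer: -1844/11 ≈ -167.64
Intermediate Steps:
l(v, D) = 2 + D*v (l(v, D) = (D*v + 0) + 2 = D*v + 2 = 2 + D*v)
b(h) = -h/22 (b(h) = h/(2 + 6*(-4)) = h/(2 - 24) = h/(-22) = h*(-1/22) = -h/22)
B(14) + b(12)*333 = 14 - 1/22*12*333 = 14 - 6/11*333 = 14 - 1998/11 = -1844/11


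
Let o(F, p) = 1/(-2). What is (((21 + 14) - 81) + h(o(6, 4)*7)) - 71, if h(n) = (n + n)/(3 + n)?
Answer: -103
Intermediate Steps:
o(F, p) = -1/2
h(n) = 2*n/(3 + n) (h(n) = (2*n)/(3 + n) = 2*n/(3 + n))
(((21 + 14) - 81) + h(o(6, 4)*7)) - 71 = (((21 + 14) - 81) + 2*(-1/2*7)/(3 - 1/2*7)) - 71 = ((35 - 81) + 2*(-7/2)/(3 - 7/2)) - 71 = (-46 + 2*(-7/2)/(-1/2)) - 71 = (-46 + 2*(-7/2)*(-2)) - 71 = (-46 + 14) - 71 = -32 - 71 = -103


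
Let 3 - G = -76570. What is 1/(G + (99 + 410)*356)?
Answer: 1/257777 ≈ 3.8793e-6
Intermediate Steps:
G = 76573 (G = 3 - 1*(-76570) = 3 + 76570 = 76573)
1/(G + (99 + 410)*356) = 1/(76573 + (99 + 410)*356) = 1/(76573 + 509*356) = 1/(76573 + 181204) = 1/257777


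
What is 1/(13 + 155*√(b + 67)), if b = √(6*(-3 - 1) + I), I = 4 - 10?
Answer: 1/(13 + 155*√(67 + I*√30)) ≈ 0.00077828 - 3.1437e-5*I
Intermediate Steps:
I = -6
b = I*√30 (b = √(6*(-3 - 1) - 6) = √(6*(-4) - 6) = √(-24 - 6) = √(-30) = I*√30 ≈ 5.4772*I)
1/(13 + 155*√(b + 67)) = 1/(13 + 155*√(I*√30 + 67)) = 1/(13 + 155*√(67 + I*√30))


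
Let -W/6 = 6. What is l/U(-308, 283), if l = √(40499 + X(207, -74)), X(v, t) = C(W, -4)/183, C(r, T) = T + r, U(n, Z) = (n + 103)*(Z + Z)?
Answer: -√1356263691/21233490 ≈ -0.0017344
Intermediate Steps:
W = -36 (W = -6*6 = -36)
U(n, Z) = 2*Z*(103 + n) (U(n, Z) = (103 + n)*(2*Z) = 2*Z*(103 + n))
X(v, t) = -40/183 (X(v, t) = (-4 - 36)/183 = -40*1/183 = -40/183)
l = √1356263691/183 (l = √(40499 - 40/183) = √(7411277/183) = √1356263691/183 ≈ 201.24)
l/U(-308, 283) = (√1356263691/183)/((2*283*(103 - 308))) = (√1356263691/183)/((2*283*(-205))) = (√1356263691/183)/(-116030) = (√1356263691/183)*(-1/116030) = -√1356263691/21233490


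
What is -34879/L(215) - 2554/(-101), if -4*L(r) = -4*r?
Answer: -2973669/21715 ≈ -136.94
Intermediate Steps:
L(r) = r (L(r) = -(-1)*r = r)
-34879/L(215) - 2554/(-101) = -34879/215 - 2554/(-101) = -34879*1/215 - 2554*(-1/101) = -34879/215 + 2554/101 = -2973669/21715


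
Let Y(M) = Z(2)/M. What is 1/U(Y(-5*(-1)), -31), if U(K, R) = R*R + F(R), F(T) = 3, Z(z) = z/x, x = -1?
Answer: 1/964 ≈ 0.0010373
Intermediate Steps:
Z(z) = -z (Z(z) = z/(-1) = z*(-1) = -z)
Y(M) = -2/M (Y(M) = (-1*2)/M = -2/M)
U(K, R) = 3 + R**2 (U(K, R) = R*R + 3 = R**2 + 3 = 3 + R**2)
1/U(Y(-5*(-1)), -31) = 1/(3 + (-31)**2) = 1/(3 + 961) = 1/964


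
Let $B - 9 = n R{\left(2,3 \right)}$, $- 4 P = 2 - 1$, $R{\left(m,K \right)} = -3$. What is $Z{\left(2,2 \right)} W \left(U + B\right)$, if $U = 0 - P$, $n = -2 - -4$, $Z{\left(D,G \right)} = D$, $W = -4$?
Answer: $-26$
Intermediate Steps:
$P = - \frac{1}{4}$ ($P = - \frac{2 - 1}{4} = \left(- \frac{1}{4}\right) 1 = - \frac{1}{4} \approx -0.25$)
$n = 2$ ($n = -2 + 4 = 2$)
$B = 3$ ($B = 9 + 2 \left(-3\right) = 9 - 6 = 3$)
$U = \frac{1}{4}$ ($U = 0 - - \frac{1}{4} = 0 + \frac{1}{4} = \frac{1}{4} \approx 0.25$)
$Z{\left(2,2 \right)} W \left(U + B\right) = 2 \left(-4\right) \left(\frac{1}{4} + 3\right) = \left(-8\right) \frac{13}{4} = -26$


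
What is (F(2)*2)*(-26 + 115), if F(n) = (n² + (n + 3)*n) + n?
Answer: 2848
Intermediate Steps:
F(n) = n + n² + n*(3 + n) (F(n) = (n² + (3 + n)*n) + n = (n² + n*(3 + n)) + n = n + n² + n*(3 + n))
(F(2)*2)*(-26 + 115) = ((2*2*(2 + 2))*2)*(-26 + 115) = ((2*2*4)*2)*89 = (16*2)*89 = 32*89 = 2848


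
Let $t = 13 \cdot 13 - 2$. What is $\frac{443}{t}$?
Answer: $\frac{443}{167} \approx 2.6527$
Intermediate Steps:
$t = 167$ ($t = 169 - 2 = 167$)
$\frac{443}{t} = \frac{443}{167}$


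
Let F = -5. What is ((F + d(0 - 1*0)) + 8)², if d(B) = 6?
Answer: 81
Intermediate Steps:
((F + d(0 - 1*0)) + 8)² = ((-5 + 6) + 8)² = (1 + 8)² = 9² = 81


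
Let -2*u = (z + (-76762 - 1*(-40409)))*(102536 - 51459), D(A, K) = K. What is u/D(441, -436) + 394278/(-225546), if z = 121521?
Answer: 20440690844805/4097419 ≈ 4.9887e+6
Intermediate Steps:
u = -2175062968 (u = -(121521 + (-76762 - 1*(-40409)))*(102536 - 51459)/2 = -(121521 + (-76762 + 40409))*51077/2 = -(121521 - 36353)*51077/2 = -42584*51077 = -½*4350125936 = -2175062968)
u/D(441, -436) + 394278/(-225546) = -2175062968/(-436) + 394278/(-225546) = -2175062968*(-1/436) + 394278*(-1/225546) = 543765742/109 - 65713/37591 = 20440690844805/4097419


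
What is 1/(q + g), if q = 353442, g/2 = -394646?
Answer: -1/435850 ≈ -2.2944e-6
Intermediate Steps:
g = -789292 (g = 2*(-394646) = -789292)
1/(q + g) = 1/(353442 - 789292) = 1/(-435850) = -1/435850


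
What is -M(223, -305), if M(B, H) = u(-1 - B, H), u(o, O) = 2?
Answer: -2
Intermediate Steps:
M(B, H) = 2
-M(223, -305) = -1*2 = -2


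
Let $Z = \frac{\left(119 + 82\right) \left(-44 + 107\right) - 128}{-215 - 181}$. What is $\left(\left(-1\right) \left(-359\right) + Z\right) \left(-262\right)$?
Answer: $- \frac{16981399}{198} \approx -85765.0$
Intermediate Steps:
$Z = - \frac{12535}{396}$ ($Z = \frac{201 \cdot 63 - 128}{-396} = \left(12663 - 128\right) \left(- \frac{1}{396}\right) = 12535 \left(- \frac{1}{396}\right) = - \frac{12535}{396} \approx -31.654$)
$\left(\left(-1\right) \left(-359\right) + Z\right) \left(-262\right) = \left(\left(-1\right) \left(-359\right) - \frac{12535}{396}\right) \left(-262\right) = \left(359 - \frac{12535}{396}\right) \left(-262\right) = \frac{129629}{396} \left(-262\right) = - \frac{16981399}{198}$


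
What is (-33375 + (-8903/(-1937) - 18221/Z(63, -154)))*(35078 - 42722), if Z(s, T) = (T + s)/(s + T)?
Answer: 58760338812/149 ≈ 3.9436e+8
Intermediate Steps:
Z(s, T) = 1 (Z(s, T) = (T + s)/(T + s) = 1)
(-33375 + (-8903/(-1937) - 18221/Z(63, -154)))*(35078 - 42722) = (-33375 + (-8903/(-1937) - 18221/1))*(35078 - 42722) = (-33375 + (-8903*(-1/1937) - 18221*1))*(-7644) = (-33375 + (8903/1937 - 18221))*(-7644) = (-33375 - 35285174/1937)*(-7644) = -99932549/1937*(-7644) = 58760338812/149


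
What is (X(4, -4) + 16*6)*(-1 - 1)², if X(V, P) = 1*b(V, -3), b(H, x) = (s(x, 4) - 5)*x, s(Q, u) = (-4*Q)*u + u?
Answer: -180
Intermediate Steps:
s(Q, u) = u - 4*Q*u (s(Q, u) = -4*Q*u + u = u - 4*Q*u)
b(H, x) = x*(-1 - 16*x) (b(H, x) = (4*(1 - 4*x) - 5)*x = ((4 - 16*x) - 5)*x = (-1 - 16*x)*x = x*(-1 - 16*x))
X(V, P) = -141 (X(V, P) = 1*(-1*(-3)*(1 + 16*(-3))) = 1*(-1*(-3)*(1 - 48)) = 1*(-1*(-3)*(-47)) = 1*(-141) = -141)
(X(4, -4) + 16*6)*(-1 - 1)² = (-141 + 16*6)*(-1 - 1)² = (-141 + 96)*(-2)² = -45*4 = -180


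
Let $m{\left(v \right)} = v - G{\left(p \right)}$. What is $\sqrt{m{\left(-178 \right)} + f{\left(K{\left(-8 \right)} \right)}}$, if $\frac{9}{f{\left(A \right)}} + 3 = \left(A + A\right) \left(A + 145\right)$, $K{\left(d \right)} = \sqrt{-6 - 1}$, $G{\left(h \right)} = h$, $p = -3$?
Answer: $\sqrt{2} \sqrt{\frac{1492 - 25375 i \sqrt{7}}{-17 + 290 i \sqrt{7}}} \approx 0.00044313 - 13.229 i$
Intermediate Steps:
$K{\left(d \right)} = i \sqrt{7}$ ($K{\left(d \right)} = \sqrt{-7} = i \sqrt{7}$)
$f{\left(A \right)} = \frac{9}{-3 + 2 A \left(145 + A\right)}$ ($f{\left(A \right)} = \frac{9}{-3 + \left(A + A\right) \left(A + 145\right)} = \frac{9}{-3 + 2 A \left(145 + A\right)}$)
$m{\left(v \right)} = 3 + v$ ($m{\left(v \right)} = v - -3 = v + 3 = 3 + v$)
$\sqrt{m{\left(-178 \right)} + f{\left(K{\left(-8 \right)} \right)}} = \sqrt{\left(3 - 178\right) + \frac{9}{-3 + 2 \left(i \sqrt{7}\right)^{2} + 290 i \sqrt{7}}} = \sqrt{-175 + \frac{9}{-3 + 2 \left(-7\right) + 290 i \sqrt{7}}} = \sqrt{-175 + \frac{9}{-3 - 14 + 290 i \sqrt{7}}} = \sqrt{-175 + \frac{9}{-17 + 290 i \sqrt{7}}}$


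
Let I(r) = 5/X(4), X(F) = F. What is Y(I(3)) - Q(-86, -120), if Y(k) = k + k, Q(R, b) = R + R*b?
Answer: -20463/2 ≈ -10232.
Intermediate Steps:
I(r) = 5/4
Y(k) = 2*k
Y(I(3)) - Q(-86, -120) = 2*(5/4) - (-86)*(1 - 120) = 5/2 - (-86)*(-119) = 5/2 - 1*10234 = 5/2 - 10234 = -20463/2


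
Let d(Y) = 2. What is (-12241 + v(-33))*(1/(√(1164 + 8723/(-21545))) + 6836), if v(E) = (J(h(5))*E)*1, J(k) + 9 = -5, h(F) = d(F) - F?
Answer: -80521244 - 11779*√540125760065/25069657 ≈ -8.0522e+7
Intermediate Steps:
h(F) = 2 - F
J(k) = -14 (J(k) = -9 - 5 = -14)
v(E) = -14*E (v(E) = -14*E*1 = -14*E)
(-12241 + v(-33))*(1/(√(1164 + 8723/(-21545))) + 6836) = (-12241 - 14*(-33))*(1/(√(1164 + 8723/(-21545))) + 6836) = (-12241 + 462)*(1/(√(1164 + 8723*(-1/21545))) + 6836) = -11779*(1/(√(1164 - 8723/21545)) + 6836) = -11779*(1/(√(25069657/21545)) + 6836) = -11779*(1/(√540125760065/21545) + 6836) = -11779*(√540125760065/25069657 + 6836) = -11779*(6836 + √540125760065/25069657) = -80521244 - 11779*√540125760065/25069657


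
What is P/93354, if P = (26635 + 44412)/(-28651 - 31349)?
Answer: -71047/5601240000 ≈ -1.2684e-5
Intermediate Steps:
P = -71047/60000 (P = 71047/(-60000) = 71047*(-1/60000) = -71047/60000 ≈ -1.1841)
P/93354 = -71047/60000/93354 = -71047/60000*1/93354 = -71047/5601240000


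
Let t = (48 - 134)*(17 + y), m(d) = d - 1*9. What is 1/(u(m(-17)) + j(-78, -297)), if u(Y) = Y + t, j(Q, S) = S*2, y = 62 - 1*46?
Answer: -1/3458 ≈ -0.00028918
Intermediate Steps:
y = 16 (y = 62 - 46 = 16)
j(Q, S) = 2*S
m(d) = -9 + d (m(d) = d - 9 = -9 + d)
t = -2838 (t = (48 - 134)*(17 + 16) = -86*33 = -2838)
u(Y) = -2838 + Y (u(Y) = Y - 2838 = -2838 + Y)
1/(u(m(-17)) + j(-78, -297)) = 1/((-2838 + (-9 - 17)) + 2*(-297)) = 1/((-2838 - 26) - 594) = 1/(-2864 - 594) = 1/(-3458) = -1/3458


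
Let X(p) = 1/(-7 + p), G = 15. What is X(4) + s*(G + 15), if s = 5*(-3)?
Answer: -1351/3 ≈ -450.33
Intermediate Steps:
s = -15
X(4) + s*(G + 15) = 1/(-7 + 4) - 15*(15 + 15) = 1/(-3) - 15*30 = -1/3 - 450 = -1351/3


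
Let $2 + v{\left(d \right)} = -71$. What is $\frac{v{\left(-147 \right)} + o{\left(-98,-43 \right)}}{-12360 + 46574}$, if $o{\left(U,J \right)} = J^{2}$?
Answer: $\frac{888}{17107} \approx 0.051909$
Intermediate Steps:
$v{\left(d \right)} = -73$ ($v{\left(d \right)} = -2 - 71 = -73$)
$\frac{v{\left(-147 \right)} + o{\left(-98,-43 \right)}}{-12360 + 46574} = \frac{-73 + \left(-43\right)^{2}}{-12360 + 46574} = \frac{-73 + 1849}{34214} = 1776 \cdot \frac{1}{34214} = \frac{888}{17107}$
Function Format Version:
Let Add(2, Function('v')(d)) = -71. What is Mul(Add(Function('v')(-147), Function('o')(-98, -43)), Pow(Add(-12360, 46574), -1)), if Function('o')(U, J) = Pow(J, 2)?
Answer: Rational(888, 17107) ≈ 0.051909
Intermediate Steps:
Function('v')(d) = -73 (Function('v')(d) = Add(-2, -71) = -73)
Mul(Add(Function('v')(-147), Function('o')(-98, -43)), Pow(Add(-12360, 46574), -1)) = Mul(Add(-73, Pow(-43, 2)), Pow(Add(-12360, 46574), -1)) = Mul(Add(-73, 1849), Pow(34214, -1)) = Mul(1776, Rational(1, 34214)) = Rational(888, 17107)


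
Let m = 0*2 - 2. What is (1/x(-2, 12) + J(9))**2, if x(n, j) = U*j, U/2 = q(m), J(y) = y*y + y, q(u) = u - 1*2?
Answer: 74632321/9216 ≈ 8098.1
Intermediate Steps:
m = -2 (m = 0 - 2 = -2)
q(u) = -2 + u (q(u) = u - 2 = -2 + u)
J(y) = y + y**2 (J(y) = y**2 + y = y + y**2)
U = -8 (U = 2*(-2 - 2) = 2*(-4) = -8)
x(n, j) = -8*j
(1/x(-2, 12) + J(9))**2 = (1/(-8*12) + 9*(1 + 9))**2 = (1/(-96) + 9*10)**2 = (-1/96 + 90)**2 = (8639/96)**2 = 74632321/9216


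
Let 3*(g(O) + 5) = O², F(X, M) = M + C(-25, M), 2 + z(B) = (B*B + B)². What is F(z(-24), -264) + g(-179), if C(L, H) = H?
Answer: 30442/3 ≈ 10147.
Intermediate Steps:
z(B) = -2 + (B + B²)² (z(B) = -2 + (B*B + B)² = -2 + (B² + B)² = -2 + (B + B²)²)
F(X, M) = 2*M (F(X, M) = M + M = 2*M)
g(O) = -5 + O²/3
F(z(-24), -264) + g(-179) = 2*(-264) + (-5 + (⅓)*(-179)²) = -528 + (-5 + (⅓)*32041) = -528 + (-5 + 32041/3) = -528 + 32026/3 = 30442/3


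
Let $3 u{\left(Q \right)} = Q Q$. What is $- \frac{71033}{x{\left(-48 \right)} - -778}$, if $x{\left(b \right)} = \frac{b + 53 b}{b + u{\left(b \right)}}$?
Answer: $- \frac{355165}{3872} \approx -91.726$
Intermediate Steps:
$u{\left(Q \right)} = \frac{Q^{2}}{3}$ ($u{\left(Q \right)} = \frac{Q Q}{3} = \frac{Q^{2}}{3}$)
$x{\left(b \right)} = \frac{54 b}{b + \frac{b^{2}}{3}}$ ($x{\left(b \right)} = \frac{b + 53 b}{b + \frac{b^{2}}{3}} = \frac{54 b}{b + \frac{b^{2}}{3}}$)
$- \frac{71033}{x{\left(-48 \right)} - -778} = - \frac{71033}{\frac{162}{3 - 48} - -778} = - \frac{71033}{\frac{162}{-45} + 778} = - \frac{71033}{162 \left(- \frac{1}{45}\right) + 778} = - \frac{71033}{- \frac{18}{5} + 778} = - \frac{71033}{\frac{3872}{5}} = \left(-71033\right) \frac{5}{3872} = - \frac{355165}{3872}$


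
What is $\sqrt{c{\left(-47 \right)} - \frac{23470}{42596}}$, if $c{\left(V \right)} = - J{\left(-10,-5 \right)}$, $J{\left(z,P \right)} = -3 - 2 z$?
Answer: $\frac{i \sqrt{7961213698}}{21298} \approx 4.1894 i$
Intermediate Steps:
$c{\left(V \right)} = -17$ ($c{\left(V \right)} = - (-3 - -20) = - (-3 + 20) = \left(-1\right) 17 = -17$)
$\sqrt{c{\left(-47 \right)} - \frac{23470}{42596}} = \sqrt{-17 - \frac{23470}{42596}} = \sqrt{-17 - \frac{11735}{21298}} = \sqrt{- \frac{373801}{21298}} = \frac{i \sqrt{7961213698}}{21298}$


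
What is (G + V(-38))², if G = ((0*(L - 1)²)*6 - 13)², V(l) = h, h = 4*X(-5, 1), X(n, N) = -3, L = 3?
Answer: 24649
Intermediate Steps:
h = -12 (h = 4*(-3) = -12)
V(l) = -12
G = 169 (G = ((0*(3 - 1)²)*6 - 13)² = ((0*2²)*6 - 13)² = ((0*4)*6 - 13)² = (0*6 - 13)² = (0 - 13)² = (-13)² = 169)
(G + V(-38))² = (169 - 12)² = 157² = 24649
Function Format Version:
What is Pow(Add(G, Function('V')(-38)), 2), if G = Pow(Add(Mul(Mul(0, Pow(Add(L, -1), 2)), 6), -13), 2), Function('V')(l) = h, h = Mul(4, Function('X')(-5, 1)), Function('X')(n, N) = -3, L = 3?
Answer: 24649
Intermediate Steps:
h = -12 (h = Mul(4, -3) = -12)
Function('V')(l) = -12
G = 169 (G = Pow(Add(Mul(Mul(0, Pow(Add(3, -1), 2)), 6), -13), 2) = Pow(Add(Mul(Mul(0, Pow(2, 2)), 6), -13), 2) = Pow(Add(Mul(Mul(0, 4), 6), -13), 2) = Pow(Add(Mul(0, 6), -13), 2) = Pow(Add(0, -13), 2) = Pow(-13, 2) = 169)
Pow(Add(G, Function('V')(-38)), 2) = Pow(Add(169, -12), 2) = Pow(157, 2) = 24649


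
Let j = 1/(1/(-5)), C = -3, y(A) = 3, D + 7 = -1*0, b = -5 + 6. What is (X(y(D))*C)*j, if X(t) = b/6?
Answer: 5/2 ≈ 2.5000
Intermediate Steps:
b = 1
D = -7 (D = -7 - 1*0 = -7 + 0 = -7)
X(t) = ⅙ (X(t) = 1/6 = 1*(⅙) = ⅙)
j = -5 (j = 1/(-⅕) = -5)
(X(y(D))*C)*j = ((⅙)*(-3))*(-5) = -½*(-5) = 5/2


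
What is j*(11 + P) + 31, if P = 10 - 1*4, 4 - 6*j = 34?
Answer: -54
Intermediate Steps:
j = -5 (j = 2/3 - 1/6*34 = 2/3 - 17/3 = -5)
P = 6 (P = 10 - 4 = 6)
j*(11 + P) + 31 = -5*(11 + 6) + 31 = -5*17 + 31 = -85 + 31 = -54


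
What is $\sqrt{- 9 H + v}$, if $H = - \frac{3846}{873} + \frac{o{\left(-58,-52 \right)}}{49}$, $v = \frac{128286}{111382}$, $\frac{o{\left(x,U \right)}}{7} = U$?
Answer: $\frac{\sqrt{153942124392493815}}{37814189} \approx 10.376$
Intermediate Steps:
$o{\left(x,U \right)} = 7 U$
$v = \frac{64143}{55691}$ ($v = 128286 \cdot \frac{1}{111382} = \frac{64143}{55691} \approx 1.1518$)
$H = - \frac{24106}{2037}$ ($H = - \frac{3846}{873} + \frac{7 \left(-52\right)}{49} = \left(-3846\right) \frac{1}{873} - \frac{52}{7} = - \frac{1282}{291} - \frac{52}{7} = - \frac{24106}{2037} \approx -11.834$)
$\sqrt{- 9 H + v} = \sqrt{\left(-9\right) \left(- \frac{24106}{2037}\right) + \frac{64143}{55691}} = \sqrt{\frac{72318}{679} + \frac{64143}{55691}} = \sqrt{\frac{4071014835}{37814189}} = \frac{\sqrt{153942124392493815}}{37814189}$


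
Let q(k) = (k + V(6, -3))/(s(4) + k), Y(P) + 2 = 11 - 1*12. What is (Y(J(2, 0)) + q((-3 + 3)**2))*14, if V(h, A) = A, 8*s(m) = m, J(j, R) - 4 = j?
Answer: -126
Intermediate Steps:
J(j, R) = 4 + j
s(m) = m/8
Y(P) = -3 (Y(P) = -2 + (11 - 1*12) = -2 + (11 - 12) = -2 - 1 = -3)
q(k) = (-3 + k)/(1/2 + k) (q(k) = (k - 3)/((1/8)*4 + k) = (-3 + k)/(1/2 + k))
(Y(J(2, 0)) + q((-3 + 3)**2))*14 = (-3 + 2*(-3 + (-3 + 3)**2)/(1 + 2*(-3 + 3)**2))*14 = (-3 + 2*(-3 + 0**2)/(1 + 2*0**2))*14 = (-3 + 2*(-3 + 0)/(1 + 2*0))*14 = (-3 + 2*(-3)/(1 + 0))*14 = (-3 + 2*(-3)/1)*14 = (-3 + 2*1*(-3))*14 = (-3 - 6)*14 = -9*14 = -126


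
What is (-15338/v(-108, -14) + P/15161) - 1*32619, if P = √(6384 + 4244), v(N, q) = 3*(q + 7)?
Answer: -669661/21 + 2*√2657/15161 ≈ -31889.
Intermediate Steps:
v(N, q) = 21 + 3*q (v(N, q) = 3*(7 + q) = 21 + 3*q)
P = 2*√2657 (P = √10628 = 2*√2657 ≈ 103.09)
(-15338/v(-108, -14) + P/15161) - 1*32619 = (-15338/(21 + 3*(-14)) + (2*√2657)/15161) - 1*32619 = (-15338/(21 - 42) + (2*√2657)*(1/15161)) - 32619 = (-15338/(-21) + 2*√2657/15161) - 32619 = (-15338*(-1/21) + 2*√2657/15161) - 32619 = (15338/21 + 2*√2657/15161) - 32619 = -669661/21 + 2*√2657/15161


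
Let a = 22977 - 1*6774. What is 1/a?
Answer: 1/16203 ≈ 6.1717e-5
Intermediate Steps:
a = 16203 (a = 22977 - 6774 = 16203)
1/a = 1/16203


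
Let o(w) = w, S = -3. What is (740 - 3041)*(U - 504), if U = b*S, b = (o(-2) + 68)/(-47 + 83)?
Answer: 2344719/2 ≈ 1.1724e+6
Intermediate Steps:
b = 11/6 (b = (-2 + 68)/(-47 + 83) = 66/36 = 66*(1/36) = 11/6 ≈ 1.8333)
U = -11/2 (U = (11/6)*(-3) = -11/2 ≈ -5.5000)
(740 - 3041)*(U - 504) = (740 - 3041)*(-11/2 - 504) = -2301*(-1019/2) = 2344719/2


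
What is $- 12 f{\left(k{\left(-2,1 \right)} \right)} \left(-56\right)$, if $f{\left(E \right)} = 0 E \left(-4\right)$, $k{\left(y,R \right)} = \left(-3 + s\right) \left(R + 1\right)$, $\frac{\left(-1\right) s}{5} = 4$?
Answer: $0$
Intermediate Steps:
$s = -20$ ($s = \left(-5\right) 4 = -20$)
$k{\left(y,R \right)} = -23 - 23 R$ ($k{\left(y,R \right)} = \left(-3 - 20\right) \left(R + 1\right) = - 23 \left(1 + R\right) = -23 - 23 R$)
$f{\left(E \right)} = 0$ ($f{\left(E \right)} = 0 \left(-4\right) = 0$)
$- 12 f{\left(k{\left(-2,1 \right)} \right)} \left(-56\right) = \left(-12\right) 0 \left(-56\right) = 0 \left(-56\right) = 0$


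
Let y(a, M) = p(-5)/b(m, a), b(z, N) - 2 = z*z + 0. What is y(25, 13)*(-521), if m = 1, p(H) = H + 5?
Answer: 0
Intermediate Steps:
p(H) = 5 + H
b(z, N) = 2 + z² (b(z, N) = 2 + (z*z + 0) = 2 + (z² + 0) = 2 + z²)
y(a, M) = 0 (y(a, M) = (5 - 5)/(2 + 1²) = 0/(2 + 1) = 0/3 = 0*(⅓) = 0)
y(25, 13)*(-521) = 0*(-521) = 0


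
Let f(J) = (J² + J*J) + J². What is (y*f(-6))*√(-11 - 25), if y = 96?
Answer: 62208*I ≈ 62208.0*I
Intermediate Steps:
f(J) = 3*J² (f(J) = (J² + J²) + J² = 2*J² + J² = 3*J²)
(y*f(-6))*√(-11 - 25) = (96*(3*(-6)²))*√(-11 - 25) = (96*(3*36))*√(-36) = (96*108)*(6*I) = 10368*(6*I) = 62208*I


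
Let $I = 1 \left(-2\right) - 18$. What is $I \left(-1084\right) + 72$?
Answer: $21752$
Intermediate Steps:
$I = -20$ ($I = -2 - 18 = -20$)
$I \left(-1084\right) + 72 = \left(-20\right) \left(-1084\right) + 72 = 21680 + 72 = 21752$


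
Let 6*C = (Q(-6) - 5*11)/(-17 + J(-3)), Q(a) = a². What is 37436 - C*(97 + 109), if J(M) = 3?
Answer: 1570355/42 ≈ 37389.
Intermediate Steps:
C = 19/84 (C = (((-6)² - 5*11)/(-17 + 3))/6 = ((36 - 55)/(-14))/6 = (-19*(-1/14))/6 = (⅙)*(19/14) = 19/84 ≈ 0.22619)
37436 - C*(97 + 109) = 37436 - 19*(97 + 109)/84 = 37436 - 19*206/84 = 37436 - 1*1957/42 = 37436 - 1957/42 = 1570355/42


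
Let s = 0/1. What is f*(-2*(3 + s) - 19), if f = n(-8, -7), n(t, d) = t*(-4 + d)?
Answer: -2200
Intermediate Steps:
s = 0 (s = 0*1 = 0)
f = 88 (f = -8*(-4 - 7) = -8*(-11) = 88)
f*(-2*(3 + s) - 19) = 88*(-2*(3 + 0) - 19) = 88*(-2*3 - 19) = 88*(-6 - 19) = 88*(-25) = -2200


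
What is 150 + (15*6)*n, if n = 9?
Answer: 960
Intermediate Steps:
150 + (15*6)*n = 150 + (15*6)*9 = 150 + 90*9 = 150 + 810 = 960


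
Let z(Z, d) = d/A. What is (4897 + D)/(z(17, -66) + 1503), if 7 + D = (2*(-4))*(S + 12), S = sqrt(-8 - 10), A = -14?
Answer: 5593/1759 - 28*I*sqrt(2)/1759 ≈ 3.1796 - 0.022512*I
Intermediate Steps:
S = 3*I*sqrt(2) (S = sqrt(-18) = 3*I*sqrt(2) ≈ 4.2426*I)
D = -103 - 24*I*sqrt(2) (D = -7 + (2*(-4))*(3*I*sqrt(2) + 12) = -7 - 8*(12 + 3*I*sqrt(2)) = -7 + (-96 - 24*I*sqrt(2)) = -103 - 24*I*sqrt(2) ≈ -103.0 - 33.941*I)
z(Z, d) = -d/14 (z(Z, d) = d/(-14) = d*(-1/14) = -d/14)
(4897 + D)/(z(17, -66) + 1503) = (4897 + (-103 - 24*I*sqrt(2)))/(-1/14*(-66) + 1503) = (4794 - 24*I*sqrt(2))/(33/7 + 1503) = (4794 - 24*I*sqrt(2))/(10554/7) = (4794 - 24*I*sqrt(2))*(7/10554) = 5593/1759 - 28*I*sqrt(2)/1759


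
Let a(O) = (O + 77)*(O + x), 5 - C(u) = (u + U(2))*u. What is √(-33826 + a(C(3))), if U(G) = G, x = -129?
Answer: I*√43139 ≈ 207.7*I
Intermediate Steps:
C(u) = 5 - u*(2 + u) (C(u) = 5 - (u + 2)*u = 5 - (2 + u)*u = 5 - u*(2 + u))
a(O) = (-129 + O)*(77 + O) (a(O) = (O + 77)*(O - 129) = (77 + O)*(-129 + O) = (-129 + O)*(77 + O))
√(-33826 + a(C(3))) = √(-33826 + (-9933 + (5 - 1*3² - 2*3)² - 52*(5 - 1*3² - 2*3))) = √(-33826 + (-9933 + (5 - 1*9 - 6)² - 52*(5 - 1*9 - 6))) = √(-33826 + (-9933 + (5 - 9 - 6)² - 52*(5 - 9 - 6))) = √(-33826 + (-9933 + (-10)² - 52*(-10))) = √(-33826 + (-9933 + 100 + 520)) = √(-33826 - 9313) = √(-43139) = I*√43139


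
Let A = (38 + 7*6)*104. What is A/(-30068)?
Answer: -2080/7517 ≈ -0.27671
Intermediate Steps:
A = 8320 (A = (38 + 42)*104 = 80*104 = 8320)
A/(-30068) = 8320/(-30068) = 8320*(-1/30068) = -2080/7517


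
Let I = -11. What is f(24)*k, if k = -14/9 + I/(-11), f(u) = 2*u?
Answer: -80/3 ≈ -26.667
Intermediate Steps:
k = -5/9 (k = -14/9 - 11/(-11) = -14*⅑ - 11*(-1/11) = -14/9 + 1 = -5/9 ≈ -0.55556)
f(24)*k = (2*24)*(-5/9) = 48*(-5/9) = -80/3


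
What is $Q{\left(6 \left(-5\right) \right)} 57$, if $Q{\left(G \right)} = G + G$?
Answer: $-3420$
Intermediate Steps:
$Q{\left(G \right)} = 2 G$
$Q{\left(6 \left(-5\right) \right)} 57 = 2 \cdot 6 \left(-5\right) 57 = 2 \left(-30\right) 57 = \left(-60\right) 57 = -3420$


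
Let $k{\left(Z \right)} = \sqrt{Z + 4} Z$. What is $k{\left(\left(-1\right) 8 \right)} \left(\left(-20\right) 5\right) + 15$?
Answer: $15 + 1600 i \approx 15.0 + 1600.0 i$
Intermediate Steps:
$k{\left(Z \right)} = Z \sqrt{4 + Z}$ ($k{\left(Z \right)} = \sqrt{4 + Z} Z = Z \sqrt{4 + Z}$)
$k{\left(\left(-1\right) 8 \right)} \left(\left(-20\right) 5\right) + 15 = \left(-1\right) 8 \sqrt{4 - 8} \left(\left(-20\right) 5\right) + 15 = - 8 \sqrt{4 - 8} \left(-100\right) + 15 = - 8 \sqrt{-4} \left(-100\right) + 15 = - 8 \cdot 2 i \left(-100\right) + 15 = - 16 i \left(-100\right) + 15 = 1600 i + 15 = 15 + 1600 i$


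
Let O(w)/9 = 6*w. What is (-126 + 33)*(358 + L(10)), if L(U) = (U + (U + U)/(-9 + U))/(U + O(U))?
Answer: -1831449/55 ≈ -33299.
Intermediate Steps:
O(w) = 54*w (O(w) = 9*(6*w) = 54*w)
L(U) = (U + 2*U/(-9 + U))/(55*U) (L(U) = (U + (U + U)/(-9 + U))/(U + 54*U) = (U + (2*U)/(-9 + U))/((55*U)) = (U + 2*U/(-9 + U))*(1/(55*U)) = (U + 2*U/(-9 + U))/(55*U))
(-126 + 33)*(358 + L(10)) = (-126 + 33)*(358 + (-7 + 10)/(55*(-9 + 10))) = -93*(358 + (1/55)*3/1) = -93*(358 + (1/55)*1*3) = -93*(358 + 3/55) = -93*19693/55 = -1831449/55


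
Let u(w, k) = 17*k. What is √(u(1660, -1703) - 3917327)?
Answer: I*√3946278 ≈ 1986.5*I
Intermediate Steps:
√(u(1660, -1703) - 3917327) = √(17*(-1703) - 3917327) = √(-28951 - 3917327) = √(-3946278) = I*√3946278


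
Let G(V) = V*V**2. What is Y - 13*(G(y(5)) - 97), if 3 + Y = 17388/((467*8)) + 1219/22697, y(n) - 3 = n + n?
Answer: -578696439989/21198998 ≈ -27298.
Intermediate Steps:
y(n) = 3 + 2*n (y(n) = 3 + (n + n) = 3 + 2*n)
G(V) = V**3
Y = 36205411/21198998 (Y = -3 + (17388/((467*8)) + 1219/22697) = -3 + (17388/3736 + 1219*(1/22697)) = -3 + (17388*(1/3736) + 1219/22697) = -3 + (4347/934 + 1219/22697) = -3 + 99802405/21198998 = 36205411/21198998 ≈ 1.7079)
Y - 13*(G(y(5)) - 97) = 36205411/21198998 - 13*((3 + 2*5)**3 - 97) = 36205411/21198998 - 13*((3 + 10)**3 - 97) = 36205411/21198998 - 13*(13**3 - 97) = 36205411/21198998 - 13*(2197 - 97) = 36205411/21198998 - 13*2100 = 36205411/21198998 - 27300 = -578696439989/21198998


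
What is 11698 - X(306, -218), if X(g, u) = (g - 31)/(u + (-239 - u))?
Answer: 2796097/239 ≈ 11699.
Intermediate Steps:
X(g, u) = 31/239 - g/239 (X(g, u) = (-31 + g)/(-239) = (-31 + g)*(-1/239) = 31/239 - g/239)
11698 - X(306, -218) = 11698 - (31/239 - 1/239*306) = 11698 - (31/239 - 306/239) = 11698 - 1*(-275/239) = 11698 + 275/239 = 2796097/239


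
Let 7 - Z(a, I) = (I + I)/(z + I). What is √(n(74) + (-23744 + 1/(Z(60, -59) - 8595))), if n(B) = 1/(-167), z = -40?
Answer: I*√478808597961541372330/142005110 ≈ 154.09*I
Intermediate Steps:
n(B) = -1/167
Z(a, I) = 7 - 2*I/(-40 + I) (Z(a, I) = 7 - (I + I)/(-40 + I) = 7 - 2*I/(-40 + I))
√(n(74) + (-23744 + 1/(Z(60, -59) - 8595))) = √(-1/167 + (-23744 + 1/(5*(-56 - 59)/(-40 - 59) - 8595))) = √(-1/167 + (-23744 + 1/(5*(-115)/(-99) - 8595))) = √(-1/167 + (-23744 + 1/(5*(-1/99)*(-115) - 8595))) = √(-1/167 + (-23744 + 1/(575/99 - 8595))) = √(-1/167 + (-23744 + 1/(-850330/99))) = √(-1/167 + (-23744 - 99/850330)) = √(-1/167 - 20190235619/850330) = √(-3371770198703/142005110) = I*√478808597961541372330/142005110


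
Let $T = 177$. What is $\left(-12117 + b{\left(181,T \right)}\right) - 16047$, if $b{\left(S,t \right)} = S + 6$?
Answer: $-27977$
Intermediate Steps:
$b{\left(S,t \right)} = 6 + S$
$\left(-12117 + b{\left(181,T \right)}\right) - 16047 = \left(-12117 + \left(6 + 181\right)\right) - 16047 = \left(-12117 + 187\right) - 16047 = -11930 - 16047 = -27977$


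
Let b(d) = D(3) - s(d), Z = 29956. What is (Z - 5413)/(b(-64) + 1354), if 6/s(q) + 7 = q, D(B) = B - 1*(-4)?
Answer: 1742553/96637 ≈ 18.032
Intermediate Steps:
D(B) = 4 + B (D(B) = B + 4 = 4 + B)
s(q) = 6/(-7 + q)
b(d) = 7 - 6/(-7 + d) (b(d) = (4 + 3) - 6/(-7 + d) = 7 - 6/(-7 + d))
(Z - 5413)/(b(-64) + 1354) = (29956 - 5413)/((-55 + 7*(-64))/(-7 - 64) + 1354) = 24543/((-55 - 448)/(-71) + 1354) = 24543/(-1/71*(-503) + 1354) = 24543/(503/71 + 1354) = 24543/(96637/71) = 24543*(71/96637) = 1742553/96637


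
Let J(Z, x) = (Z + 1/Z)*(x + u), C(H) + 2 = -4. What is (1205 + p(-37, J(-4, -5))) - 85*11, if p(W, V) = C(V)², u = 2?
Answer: 306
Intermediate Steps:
C(H) = -6 (C(H) = -2 - 4 = -6)
J(Z, x) = (2 + x)*(Z + 1/Z) (J(Z, x) = (Z + 1/Z)*(x + 2) = (Z + 1/Z)*(2 + x) = (2 + x)*(Z + 1/Z))
p(W, V) = 36 (p(W, V) = (-6)² = 36)
(1205 + p(-37, J(-4, -5))) - 85*11 = (1205 + 36) - 85*11 = 1241 - 935 = 306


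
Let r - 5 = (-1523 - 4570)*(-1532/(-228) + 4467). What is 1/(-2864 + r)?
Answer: -19/517963383 ≈ -3.6682e-8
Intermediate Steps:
r = -517908967/19 (r = 5 + (-1523 - 4570)*(-1532/(-228) + 4467) = 5 - 6093*(-1532*(-1/228) + 4467) = 5 - 6093*(383/57 + 4467) = 5 - 6093*255002/57 = 5 - 517909062/19 = -517908967/19 ≈ -2.7258e+7)
1/(-2864 + r) = 1/(-2864 - 517908967/19) = 1/(-517963383/19) = -19/517963383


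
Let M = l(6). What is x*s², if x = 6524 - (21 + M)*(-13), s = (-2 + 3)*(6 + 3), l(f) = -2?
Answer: 548451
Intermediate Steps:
M = -2
s = 9 (s = 1*9 = 9)
x = 6771 (x = 6524 - (21 - 2)*(-13) = 6524 - 19*(-13) = 6524 - 1*(-247) = 6524 + 247 = 6771)
x*s² = 6771*9² = 6771*81 = 548451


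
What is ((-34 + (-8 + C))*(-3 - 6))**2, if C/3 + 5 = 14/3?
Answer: 149769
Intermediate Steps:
C = -1 (C = -15 + 3*(14/3) = -15 + 14 = -1)
((-34 + (-8 + C))*(-3 - 6))**2 = ((-34 + (-8 - 1))*(-3 - 6))**2 = ((-34 - 9)*(-9))**2 = (-43*(-9))**2 = 387**2 = 149769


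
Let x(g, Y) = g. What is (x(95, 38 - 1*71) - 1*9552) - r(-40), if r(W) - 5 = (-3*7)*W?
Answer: -10302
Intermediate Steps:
r(W) = 5 - 21*W (r(W) = 5 + (-3*7)*W = 5 - 21*W)
(x(95, 38 - 1*71) - 1*9552) - r(-40) = (95 - 1*9552) - (5 - 21*(-40)) = (95 - 9552) - (5 + 840) = -9457 - 1*845 = -9457 - 845 = -10302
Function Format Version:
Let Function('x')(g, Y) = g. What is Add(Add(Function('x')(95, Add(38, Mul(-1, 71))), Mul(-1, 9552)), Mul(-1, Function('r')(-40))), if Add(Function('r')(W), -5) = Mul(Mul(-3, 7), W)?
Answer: -10302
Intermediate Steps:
Function('r')(W) = Add(5, Mul(-21, W)) (Function('r')(W) = Add(5, Mul(Mul(-3, 7), W)) = Add(5, Mul(-21, W)))
Add(Add(Function('x')(95, Add(38, Mul(-1, 71))), Mul(-1, 9552)), Mul(-1, Function('r')(-40))) = Add(Add(95, Mul(-1, 9552)), Mul(-1, Add(5, Mul(-21, -40)))) = Add(Add(95, -9552), Mul(-1, Add(5, 840))) = Add(-9457, Mul(-1, 845)) = Add(-9457, -845) = -10302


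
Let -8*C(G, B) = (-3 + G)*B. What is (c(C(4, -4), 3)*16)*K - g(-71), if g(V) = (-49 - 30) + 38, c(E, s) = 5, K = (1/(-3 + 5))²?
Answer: 61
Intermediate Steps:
C(G, B) = -B*(-3 + G)/8 (C(G, B) = -(-3 + G)*B/8 = -B*(-3 + G)/8)
K = ¼ (K = (1/2)² = (½)² = ¼ ≈ 0.25000)
g(V) = -41 (g(V) = -79 + 38 = -41)
(c(C(4, -4), 3)*16)*K - g(-71) = (5*16)*(¼) - 1*(-41) = 80*(¼) + 41 = 20 + 41 = 61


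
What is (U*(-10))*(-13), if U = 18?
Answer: 2340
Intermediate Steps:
(U*(-10))*(-13) = (18*(-10))*(-13) = -180*(-13) = 2340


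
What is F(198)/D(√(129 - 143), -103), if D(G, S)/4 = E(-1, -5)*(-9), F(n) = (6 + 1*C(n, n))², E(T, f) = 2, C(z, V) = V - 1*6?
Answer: -1089/2 ≈ -544.50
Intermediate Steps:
C(z, V) = -6 + V (C(z, V) = V - 6 = -6 + V)
F(n) = n² (F(n) = (6 + 1*(-6 + n))² = (6 + (-6 + n))² = n²)
D(G, S) = -72 (D(G, S) = 4*(2*(-9)) = 4*(-18) = -72)
F(198)/D(√(129 - 143), -103) = 198²/(-72) = 39204*(-1/72) = -1089/2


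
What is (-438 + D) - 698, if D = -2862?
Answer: -3998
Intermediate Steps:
(-438 + D) - 698 = (-438 - 2862) - 698 = -3300 - 698 = -3998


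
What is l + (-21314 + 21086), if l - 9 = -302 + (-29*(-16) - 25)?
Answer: -82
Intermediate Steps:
l = 146 (l = 9 + (-302 + (-29*(-16) - 25)) = 9 + (-302 + (464 - 25)) = 9 + (-302 + 439) = 9 + 137 = 146)
l + (-21314 + 21086) = 146 + (-21314 + 21086) = 146 - 228 = -82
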